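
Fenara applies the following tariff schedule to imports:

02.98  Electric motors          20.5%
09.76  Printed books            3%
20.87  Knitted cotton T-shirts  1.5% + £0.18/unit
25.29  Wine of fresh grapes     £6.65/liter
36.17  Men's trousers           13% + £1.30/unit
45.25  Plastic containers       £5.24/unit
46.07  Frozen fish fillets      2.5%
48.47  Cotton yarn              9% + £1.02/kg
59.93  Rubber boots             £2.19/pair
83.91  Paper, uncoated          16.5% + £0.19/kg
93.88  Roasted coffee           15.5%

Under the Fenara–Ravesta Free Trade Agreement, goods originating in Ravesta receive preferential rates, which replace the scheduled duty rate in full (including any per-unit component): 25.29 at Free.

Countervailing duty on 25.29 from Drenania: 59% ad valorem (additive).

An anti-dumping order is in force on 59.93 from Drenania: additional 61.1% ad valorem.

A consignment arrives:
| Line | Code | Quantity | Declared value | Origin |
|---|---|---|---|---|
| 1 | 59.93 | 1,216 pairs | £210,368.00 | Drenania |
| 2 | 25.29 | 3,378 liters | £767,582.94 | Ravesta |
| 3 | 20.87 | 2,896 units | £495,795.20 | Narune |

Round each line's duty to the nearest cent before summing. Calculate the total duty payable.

Line 1 (59.93, Drenania, 1,216 pairs, £210,368.00):
Base rate for 59.93 is £2.19/pair.
Additional duty on 59.93 from Drenania: +61.1% ad valorem. Applied ad valorem rate = 61.1%.
Duty = £210,368.00 × 61.1% + 1,216 × £2.19 = £131,197.89.
Line 2 (25.29, Ravesta, 3,378 liters, £767,582.94):
Base rate for 25.29 is £6.65/liter.
Origin Ravesta qualifies under the Fenara–Ravesta agreement and 25.29 is covered: preferential rate Free applies instead.
The additional-duty order on 25.29 targets Drenania, not Ravesta; it does not apply.
Duty = £767,582.94 × 0% = £0.00.
Line 3 (20.87, Narune, 2,896 units, £495,795.20):
Base rate for 20.87 is 1.5% + £0.18/unit.
Duty = £495,795.20 × 1.5% + 2,896 × £0.18 = £7,958.21.
Total = £131,197.89 + £0.00 + £7,958.21 = £139,156.10.

£139,156.10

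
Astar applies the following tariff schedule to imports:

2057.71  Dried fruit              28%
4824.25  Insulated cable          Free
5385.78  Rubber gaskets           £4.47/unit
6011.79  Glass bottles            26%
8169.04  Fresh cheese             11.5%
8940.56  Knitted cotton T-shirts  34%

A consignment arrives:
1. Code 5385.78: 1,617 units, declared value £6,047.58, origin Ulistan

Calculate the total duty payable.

£7,227.99

Line 1 (5385.78, Ulistan, 1,617 units, £6,047.58):
Base rate for 5385.78 is £4.47/unit.
Duty = 1,617 × £4.47 = £7,227.99.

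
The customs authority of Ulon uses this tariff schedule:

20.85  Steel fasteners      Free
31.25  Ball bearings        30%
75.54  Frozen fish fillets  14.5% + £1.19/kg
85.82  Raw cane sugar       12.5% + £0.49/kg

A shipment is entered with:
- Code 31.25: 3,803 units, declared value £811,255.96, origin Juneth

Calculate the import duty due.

£243,376.79

Line 1 (31.25, Juneth, 3,803 units, £811,255.96):
Base rate for 31.25 is 30%.
Duty = £811,255.96 × 30% = £243,376.79.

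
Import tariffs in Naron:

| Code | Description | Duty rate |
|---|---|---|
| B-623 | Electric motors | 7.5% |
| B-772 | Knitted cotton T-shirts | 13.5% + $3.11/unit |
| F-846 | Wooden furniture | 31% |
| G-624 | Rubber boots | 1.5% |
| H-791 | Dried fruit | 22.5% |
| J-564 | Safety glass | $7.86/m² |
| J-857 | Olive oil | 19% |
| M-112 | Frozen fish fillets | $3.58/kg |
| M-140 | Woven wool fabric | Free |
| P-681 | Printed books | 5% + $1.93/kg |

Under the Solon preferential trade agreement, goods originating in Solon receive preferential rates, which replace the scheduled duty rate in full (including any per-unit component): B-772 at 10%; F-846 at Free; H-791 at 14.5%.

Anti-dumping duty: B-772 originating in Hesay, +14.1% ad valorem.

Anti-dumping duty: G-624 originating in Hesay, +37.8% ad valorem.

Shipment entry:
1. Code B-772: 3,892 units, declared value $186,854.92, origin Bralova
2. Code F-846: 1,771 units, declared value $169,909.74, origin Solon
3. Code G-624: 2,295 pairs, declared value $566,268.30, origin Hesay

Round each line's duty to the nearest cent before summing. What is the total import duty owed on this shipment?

$259,872.97

Line 1 (B-772, Bralova, 3,892 units, $186,854.92):
Base rate for B-772 is 13.5% + $3.11/unit.
B-772 has an FTA preferential rate, but origin Bralova is not Solon; base rate stands.
The additional-duty order on B-772 targets Hesay, not Bralova; it does not apply.
Duty = $186,854.92 × 13.5% + 3,892 × $3.11 = $37,329.53.
Line 2 (F-846, Solon, 1,771 units, $169,909.74):
Base rate for F-846 is 31%.
Origin Solon qualifies under the Naron–Solon agreement and F-846 is covered: preferential rate Free applies instead.
Duty = $169,909.74 × 0% = $0.00.
Line 3 (G-624, Hesay, 2,295 pairs, $566,268.30):
Base rate for G-624 is 1.5%.
Additional duty on G-624 from Hesay: +37.8%. Applied ad valorem rate: 1.5% + 37.8% = 39.3%.
Duty = $566,268.30 × 39.3% = $222,543.44.
Total = $37,329.53 + $0.00 + $222,543.44 = $259,872.97.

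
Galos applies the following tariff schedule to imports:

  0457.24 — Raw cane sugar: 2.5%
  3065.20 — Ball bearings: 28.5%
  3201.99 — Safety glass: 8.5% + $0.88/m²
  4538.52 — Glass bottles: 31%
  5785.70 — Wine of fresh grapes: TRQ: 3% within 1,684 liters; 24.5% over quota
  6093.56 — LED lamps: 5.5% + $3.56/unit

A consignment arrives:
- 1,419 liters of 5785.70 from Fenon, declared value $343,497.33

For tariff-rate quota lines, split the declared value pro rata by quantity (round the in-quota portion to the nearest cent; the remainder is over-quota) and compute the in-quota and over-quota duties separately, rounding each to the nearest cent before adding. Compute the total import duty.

$10,304.92

Line 1 (5785.70, Fenon, 1,419 liters, $343,497.33):
Code 5785.70 is under a tariff-rate quota (threshold 1,684 liters). Quantity 1,419 liters is within the quota, so the in-quota rate 3% applies to the full value.
Duty = $343,497.33 × 3% = $10,304.92.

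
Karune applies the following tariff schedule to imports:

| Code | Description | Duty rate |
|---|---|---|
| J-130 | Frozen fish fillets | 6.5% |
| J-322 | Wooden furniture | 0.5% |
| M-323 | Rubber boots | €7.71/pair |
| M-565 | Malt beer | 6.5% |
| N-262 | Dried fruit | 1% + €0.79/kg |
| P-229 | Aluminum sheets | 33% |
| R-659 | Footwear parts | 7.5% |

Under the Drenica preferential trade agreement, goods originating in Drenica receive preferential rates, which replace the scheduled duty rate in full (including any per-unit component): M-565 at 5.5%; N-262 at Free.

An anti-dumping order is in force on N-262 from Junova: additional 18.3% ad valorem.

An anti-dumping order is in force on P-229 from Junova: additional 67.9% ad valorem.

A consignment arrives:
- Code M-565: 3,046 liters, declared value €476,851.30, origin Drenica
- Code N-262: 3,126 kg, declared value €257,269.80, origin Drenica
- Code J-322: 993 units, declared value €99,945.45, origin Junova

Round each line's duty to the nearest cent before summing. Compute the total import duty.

Line 1 (M-565, Drenica, 3,046 liters, €476,851.30):
Base rate for M-565 is 6.5%.
Origin Drenica qualifies under the Karune–Drenica agreement and M-565 is covered: preferential rate 5.5% applies instead.
Duty = €476,851.30 × 5.5% = €26,226.82.
Line 2 (N-262, Drenica, 3,126 kg, €257,269.80):
Base rate for N-262 is 1% + €0.79/kg.
Origin Drenica qualifies under the Karune–Drenica agreement and N-262 is covered: preferential rate Free applies instead.
The additional-duty order on N-262 targets Junova, not Drenica; it does not apply.
Duty = €257,269.80 × 0% = €0.00.
Line 3 (J-322, Junova, 993 units, €99,945.45):
Base rate for J-322 is 0.5%.
Duty = €99,945.45 × 0.5% = €499.73.
Total = €26,226.82 + €0.00 + €499.73 = €26,726.55.

€26,726.55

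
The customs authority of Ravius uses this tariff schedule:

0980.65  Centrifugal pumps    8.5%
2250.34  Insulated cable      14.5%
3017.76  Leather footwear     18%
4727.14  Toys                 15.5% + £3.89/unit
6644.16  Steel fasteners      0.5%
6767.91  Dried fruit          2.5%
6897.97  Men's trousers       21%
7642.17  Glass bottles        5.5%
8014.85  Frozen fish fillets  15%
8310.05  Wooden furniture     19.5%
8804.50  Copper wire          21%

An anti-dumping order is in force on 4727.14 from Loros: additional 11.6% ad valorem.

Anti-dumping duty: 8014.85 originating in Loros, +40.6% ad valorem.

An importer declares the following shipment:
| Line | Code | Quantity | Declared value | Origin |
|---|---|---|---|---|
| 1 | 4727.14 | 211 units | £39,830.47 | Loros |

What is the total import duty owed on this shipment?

Line 1 (4727.14, Loros, 211 units, £39,830.47):
Base rate for 4727.14 is 15.5% + £3.89/unit.
Additional duty on 4727.14 from Loros: +11.6%. Applied ad valorem rate: 15.5% + 11.6% = 27.1%.
Duty = £39,830.47 × 27.1% + 211 × £3.89 = £11,614.85.

£11,614.85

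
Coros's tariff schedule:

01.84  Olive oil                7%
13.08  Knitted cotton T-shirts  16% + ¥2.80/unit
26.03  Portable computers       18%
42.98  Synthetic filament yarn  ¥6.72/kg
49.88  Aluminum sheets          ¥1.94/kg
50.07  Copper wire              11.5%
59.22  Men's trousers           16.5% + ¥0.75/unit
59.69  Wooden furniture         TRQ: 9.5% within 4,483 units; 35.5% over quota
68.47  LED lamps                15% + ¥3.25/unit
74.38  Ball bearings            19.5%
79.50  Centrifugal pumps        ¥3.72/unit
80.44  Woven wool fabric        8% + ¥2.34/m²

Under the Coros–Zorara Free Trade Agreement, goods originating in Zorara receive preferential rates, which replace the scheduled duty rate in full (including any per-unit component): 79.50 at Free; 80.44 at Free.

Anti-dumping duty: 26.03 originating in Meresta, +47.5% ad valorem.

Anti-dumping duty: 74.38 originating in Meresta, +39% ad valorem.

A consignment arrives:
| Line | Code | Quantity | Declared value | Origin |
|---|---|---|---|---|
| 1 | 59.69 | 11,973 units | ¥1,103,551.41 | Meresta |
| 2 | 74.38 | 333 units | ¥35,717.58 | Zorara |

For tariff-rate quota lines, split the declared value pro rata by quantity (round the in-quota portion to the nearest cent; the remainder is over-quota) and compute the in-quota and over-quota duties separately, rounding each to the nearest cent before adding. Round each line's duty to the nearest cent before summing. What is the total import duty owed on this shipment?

¥291,294.17

Line 1 (59.69, Meresta, 11,973 units, ¥1,103,551.41):
Code 59.69 is under a tariff-rate quota (threshold 4,483 units). In-quota: 4,483 units at 9.5%; over-quota: 7,490 units at 35.5%.
Pro-rata value split: in-quota = ¥1,103,551.41 × 4,483/11,973 = ¥413,198.11; over-quota = ¥1,103,551.41 − ¥413,198.11 = ¥690,353.30.
In-quota duty = ¥413,198.11 × 9.5% = ¥39,253.82. Over-quota duty = ¥690,353.30 × 35.5% = ¥245,075.42.
Line duty = ¥39,253.82 + ¥245,075.42 = ¥284,329.24.
Line 2 (74.38, Zorara, 333 units, ¥35,717.58):
Base rate for 74.38 is 19.5%.
Origin Zorara is the FTA partner but 74.38 is not on the preference list; base rate stands.
The additional-duty order on 74.38 targets Meresta, not Zorara; it does not apply.
Duty = ¥35,717.58 × 19.5% = ¥6,964.93.
Total = ¥284,329.24 + ¥6,964.93 = ¥291,294.17.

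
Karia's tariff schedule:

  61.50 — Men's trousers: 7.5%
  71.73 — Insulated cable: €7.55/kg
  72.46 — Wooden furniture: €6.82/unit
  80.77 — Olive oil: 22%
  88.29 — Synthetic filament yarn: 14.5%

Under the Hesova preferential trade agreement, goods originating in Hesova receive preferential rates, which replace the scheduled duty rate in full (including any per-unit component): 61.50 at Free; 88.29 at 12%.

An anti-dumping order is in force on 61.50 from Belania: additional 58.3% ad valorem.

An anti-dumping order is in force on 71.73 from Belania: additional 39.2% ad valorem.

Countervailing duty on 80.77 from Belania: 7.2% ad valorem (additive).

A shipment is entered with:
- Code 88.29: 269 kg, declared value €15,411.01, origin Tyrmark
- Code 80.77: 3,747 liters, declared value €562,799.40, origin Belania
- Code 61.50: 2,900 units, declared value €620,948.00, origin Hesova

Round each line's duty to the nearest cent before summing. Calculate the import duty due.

€166,572.02

Line 1 (88.29, Tyrmark, 269 kg, €15,411.01):
Base rate for 88.29 is 14.5%.
88.29 has an FTA preferential rate, but origin Tyrmark is not Hesova; base rate stands.
Duty = €15,411.01 × 14.5% = €2,234.60.
Line 2 (80.77, Belania, 3,747 liters, €562,799.40):
Base rate for 80.77 is 22%.
Additional duty on 80.77 from Belania: +7.2%. Applied ad valorem rate: 22% + 7.2% = 29.2%.
Duty = €562,799.40 × 29.2% = €164,337.42.
Line 3 (61.50, Hesova, 2,900 units, €620,948.00):
Base rate for 61.50 is 7.5%.
Origin Hesova qualifies under the Karia–Hesova agreement and 61.50 is covered: preferential rate Free applies instead.
The additional-duty order on 61.50 targets Belania, not Hesova; it does not apply.
Duty = €620,948.00 × 0% = €0.00.
Total = €2,234.60 + €164,337.42 + €0.00 = €166,572.02.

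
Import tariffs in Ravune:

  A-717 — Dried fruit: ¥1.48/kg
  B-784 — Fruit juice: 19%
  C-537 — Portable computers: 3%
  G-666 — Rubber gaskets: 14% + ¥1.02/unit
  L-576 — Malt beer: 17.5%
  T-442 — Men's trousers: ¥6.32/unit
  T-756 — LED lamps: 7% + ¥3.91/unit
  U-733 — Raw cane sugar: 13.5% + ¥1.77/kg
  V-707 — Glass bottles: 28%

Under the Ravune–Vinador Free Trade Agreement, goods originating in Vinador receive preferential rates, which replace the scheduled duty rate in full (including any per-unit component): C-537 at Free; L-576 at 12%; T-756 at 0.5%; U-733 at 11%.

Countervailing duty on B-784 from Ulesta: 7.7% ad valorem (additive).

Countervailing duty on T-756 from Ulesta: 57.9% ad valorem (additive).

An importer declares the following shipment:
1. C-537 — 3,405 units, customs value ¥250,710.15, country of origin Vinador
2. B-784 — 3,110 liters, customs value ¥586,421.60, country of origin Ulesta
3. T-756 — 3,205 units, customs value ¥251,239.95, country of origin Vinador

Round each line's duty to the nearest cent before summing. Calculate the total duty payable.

¥157,830.77

Line 1 (C-537, Vinador, 3,405 units, ¥250,710.15):
Base rate for C-537 is 3%.
Origin Vinador qualifies under the Ravune–Vinador agreement and C-537 is covered: preferential rate Free applies instead.
Duty = ¥250,710.15 × 0% = ¥0.00.
Line 2 (B-784, Ulesta, 3,110 liters, ¥586,421.60):
Base rate for B-784 is 19%.
Additional duty on B-784 from Ulesta: +7.7%. Applied ad valorem rate: 19% + 7.7% = 26.7%.
Duty = ¥586,421.60 × 26.7% = ¥156,574.57.
Line 3 (T-756, Vinador, 3,205 units, ¥251,239.95):
Base rate for T-756 is 7% + ¥3.91/unit.
Origin Vinador qualifies under the Ravune–Vinador agreement and T-756 is covered: preferential rate 0.5% applies instead.
The additional-duty order on T-756 targets Ulesta, not Vinador; it does not apply.
Duty = ¥251,239.95 × 0.5% = ¥1,256.20.
Total = ¥0.00 + ¥156,574.57 + ¥1,256.20 = ¥157,830.77.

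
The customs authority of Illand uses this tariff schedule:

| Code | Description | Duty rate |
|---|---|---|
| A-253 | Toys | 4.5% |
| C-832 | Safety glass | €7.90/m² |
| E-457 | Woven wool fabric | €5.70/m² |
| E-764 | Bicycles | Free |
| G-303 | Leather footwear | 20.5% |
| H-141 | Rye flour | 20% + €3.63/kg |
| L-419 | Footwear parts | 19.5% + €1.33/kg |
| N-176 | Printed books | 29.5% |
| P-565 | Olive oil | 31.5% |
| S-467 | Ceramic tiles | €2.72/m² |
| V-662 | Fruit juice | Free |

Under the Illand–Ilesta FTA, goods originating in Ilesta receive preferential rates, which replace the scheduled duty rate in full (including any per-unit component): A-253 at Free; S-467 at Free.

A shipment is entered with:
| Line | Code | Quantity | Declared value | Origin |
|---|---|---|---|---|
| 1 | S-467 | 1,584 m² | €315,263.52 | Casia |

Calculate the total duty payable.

Line 1 (S-467, Casia, 1,584 m², €315,263.52):
Base rate for S-467 is €2.72/m².
S-467 has an FTA preferential rate, but origin Casia is not Ilesta; base rate stands.
Duty = 1,584 × €2.72 = €4,308.48.

€4,308.48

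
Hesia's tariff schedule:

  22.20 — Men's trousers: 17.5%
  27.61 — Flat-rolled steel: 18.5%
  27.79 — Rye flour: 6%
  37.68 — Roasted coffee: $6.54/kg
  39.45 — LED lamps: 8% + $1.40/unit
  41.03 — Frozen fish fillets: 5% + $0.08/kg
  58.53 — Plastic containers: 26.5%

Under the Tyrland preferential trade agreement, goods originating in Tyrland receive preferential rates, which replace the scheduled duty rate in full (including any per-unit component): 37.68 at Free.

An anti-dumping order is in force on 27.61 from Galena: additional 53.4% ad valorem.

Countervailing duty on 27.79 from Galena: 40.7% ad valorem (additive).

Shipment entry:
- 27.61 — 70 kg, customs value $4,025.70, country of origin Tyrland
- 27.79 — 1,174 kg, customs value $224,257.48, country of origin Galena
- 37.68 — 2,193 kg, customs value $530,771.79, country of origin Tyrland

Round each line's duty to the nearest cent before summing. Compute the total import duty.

$105,472.99

Line 1 (27.61, Tyrland, 70 kg, $4,025.70):
Base rate for 27.61 is 18.5%.
Origin Tyrland is the FTA partner but 27.61 is not on the preference list; base rate stands.
The additional-duty order on 27.61 targets Galena, not Tyrland; it does not apply.
Duty = $4,025.70 × 18.5% = $744.75.
Line 2 (27.79, Galena, 1,174 kg, $224,257.48):
Base rate for 27.79 is 6%.
Additional duty on 27.79 from Galena: +40.7%. Applied ad valorem rate: 6% + 40.7% = 46.7%.
Duty = $224,257.48 × 46.7% = $104,728.24.
Line 3 (37.68, Tyrland, 2,193 kg, $530,771.79):
Base rate for 37.68 is $6.54/kg.
Origin Tyrland qualifies under the Hesia–Tyrland agreement and 37.68 is covered: preferential rate Free applies instead.
Duty = $530,771.79 × 0% = $0.00.
Total = $744.75 + $104,728.24 + $0.00 = $105,472.99.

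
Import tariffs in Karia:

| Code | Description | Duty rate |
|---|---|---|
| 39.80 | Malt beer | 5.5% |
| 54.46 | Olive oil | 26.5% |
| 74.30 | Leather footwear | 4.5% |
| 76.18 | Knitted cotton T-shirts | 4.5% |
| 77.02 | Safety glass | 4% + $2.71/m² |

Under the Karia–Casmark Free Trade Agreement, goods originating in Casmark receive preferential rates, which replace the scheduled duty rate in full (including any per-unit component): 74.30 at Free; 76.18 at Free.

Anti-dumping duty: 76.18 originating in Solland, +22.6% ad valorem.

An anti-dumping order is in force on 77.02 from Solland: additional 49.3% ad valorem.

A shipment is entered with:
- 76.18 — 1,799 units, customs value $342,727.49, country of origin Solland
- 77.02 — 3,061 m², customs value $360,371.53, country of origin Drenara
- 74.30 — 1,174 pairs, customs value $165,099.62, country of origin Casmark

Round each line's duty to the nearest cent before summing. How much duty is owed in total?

Line 1 (76.18, Solland, 1,799 units, $342,727.49):
Base rate for 76.18 is 4.5%.
76.18 has an FTA preferential rate, but origin Solland is not Casmark; base rate stands.
Additional duty on 76.18 from Solland: +22.6%. Applied ad valorem rate: 4.5% + 22.6% = 27.1%.
Duty = $342,727.49 × 27.1% = $92,879.15.
Line 2 (77.02, Drenara, 3,061 m², $360,371.53):
Base rate for 77.02 is 4% + $2.71/m².
The additional-duty order on 77.02 targets Solland, not Drenara; it does not apply.
Duty = $360,371.53 × 4% + 3,061 × $2.71 = $22,710.17.
Line 3 (74.30, Casmark, 1,174 pairs, $165,099.62):
Base rate for 74.30 is 4.5%.
Origin Casmark qualifies under the Karia–Casmark agreement and 74.30 is covered: preferential rate Free applies instead.
Duty = $165,099.62 × 0% = $0.00.
Total = $92,879.15 + $22,710.17 + $0.00 = $115,589.32.

$115,589.32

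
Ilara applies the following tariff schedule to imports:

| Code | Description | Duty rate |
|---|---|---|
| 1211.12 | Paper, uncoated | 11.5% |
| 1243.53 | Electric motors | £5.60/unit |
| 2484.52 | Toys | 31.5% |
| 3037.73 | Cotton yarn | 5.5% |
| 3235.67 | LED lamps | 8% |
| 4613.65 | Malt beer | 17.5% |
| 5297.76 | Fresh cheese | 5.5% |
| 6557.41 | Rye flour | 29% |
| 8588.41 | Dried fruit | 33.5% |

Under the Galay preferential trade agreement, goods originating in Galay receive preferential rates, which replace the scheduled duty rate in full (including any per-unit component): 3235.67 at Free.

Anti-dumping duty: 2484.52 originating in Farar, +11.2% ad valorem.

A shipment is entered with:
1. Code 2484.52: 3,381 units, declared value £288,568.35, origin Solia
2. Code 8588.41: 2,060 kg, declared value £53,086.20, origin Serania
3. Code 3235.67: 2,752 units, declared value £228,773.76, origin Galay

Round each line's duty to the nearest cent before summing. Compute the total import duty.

£108,682.91

Line 1 (2484.52, Solia, 3,381 units, £288,568.35):
Base rate for 2484.52 is 31.5%.
The additional-duty order on 2484.52 targets Farar, not Solia; it does not apply.
Duty = £288,568.35 × 31.5% = £90,899.03.
Line 2 (8588.41, Serania, 2,060 kg, £53,086.20):
Base rate for 8588.41 is 33.5%.
Duty = £53,086.20 × 33.5% = £17,783.88.
Line 3 (3235.67, Galay, 2,752 units, £228,773.76):
Base rate for 3235.67 is 8%.
Origin Galay qualifies under the Ilara–Galay agreement and 3235.67 is covered: preferential rate Free applies instead.
Duty = £228,773.76 × 0% = £0.00.
Total = £90,899.03 + £17,783.88 + £0.00 = £108,682.91.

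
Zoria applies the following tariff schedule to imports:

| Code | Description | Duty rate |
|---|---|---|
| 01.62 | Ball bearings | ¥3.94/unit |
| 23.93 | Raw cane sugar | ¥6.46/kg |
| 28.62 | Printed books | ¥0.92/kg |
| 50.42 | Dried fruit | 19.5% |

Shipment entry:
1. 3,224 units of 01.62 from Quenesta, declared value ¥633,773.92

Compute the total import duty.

Line 1 (01.62, Quenesta, 3,224 units, ¥633,773.92):
Base rate for 01.62 is ¥3.94/unit.
Duty = 3,224 × ¥3.94 = ¥12,702.56.

¥12,702.56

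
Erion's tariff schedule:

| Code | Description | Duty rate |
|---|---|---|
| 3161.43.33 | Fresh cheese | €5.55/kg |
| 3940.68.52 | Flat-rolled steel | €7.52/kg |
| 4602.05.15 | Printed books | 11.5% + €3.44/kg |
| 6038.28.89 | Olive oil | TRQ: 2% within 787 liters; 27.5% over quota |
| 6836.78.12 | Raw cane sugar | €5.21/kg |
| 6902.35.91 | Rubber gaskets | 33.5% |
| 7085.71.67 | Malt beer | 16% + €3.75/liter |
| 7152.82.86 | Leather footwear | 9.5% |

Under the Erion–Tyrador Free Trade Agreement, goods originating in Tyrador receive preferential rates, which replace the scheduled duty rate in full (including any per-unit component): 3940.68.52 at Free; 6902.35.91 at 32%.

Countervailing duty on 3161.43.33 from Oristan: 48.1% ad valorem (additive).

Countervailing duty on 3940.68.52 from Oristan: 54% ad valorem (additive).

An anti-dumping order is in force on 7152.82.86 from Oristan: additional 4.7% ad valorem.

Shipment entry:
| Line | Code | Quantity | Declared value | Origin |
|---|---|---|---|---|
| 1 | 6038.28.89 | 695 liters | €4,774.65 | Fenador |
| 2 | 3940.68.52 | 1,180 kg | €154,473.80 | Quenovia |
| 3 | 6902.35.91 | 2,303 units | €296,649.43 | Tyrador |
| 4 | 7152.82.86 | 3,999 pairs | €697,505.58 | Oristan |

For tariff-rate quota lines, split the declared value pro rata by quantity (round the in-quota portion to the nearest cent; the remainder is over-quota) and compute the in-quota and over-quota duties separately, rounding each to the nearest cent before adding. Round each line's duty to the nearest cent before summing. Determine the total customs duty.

Line 1 (6038.28.89, Fenador, 695 liters, €4,774.65):
Code 6038.28.89 is under a tariff-rate quota (threshold 787 liters). Quantity 695 liters is within the quota, so the in-quota rate 2% applies to the full value.
Duty = €4,774.65 × 2% = €95.49.
Line 2 (3940.68.52, Quenovia, 1,180 kg, €154,473.80):
Base rate for 3940.68.52 is €7.52/kg.
3940.68.52 has an FTA preferential rate, but origin Quenovia is not Tyrador; base rate stands.
The additional-duty order on 3940.68.52 targets Oristan, not Quenovia; it does not apply.
Duty = 1,180 × €7.52 = €8,873.60.
Line 3 (6902.35.91, Tyrador, 2,303 units, €296,649.43):
Base rate for 6902.35.91 is 33.5%.
Origin Tyrador qualifies under the Erion–Tyrador agreement and 6902.35.91 is covered: preferential rate 32% applies instead.
Duty = €296,649.43 × 32% = €94,927.82.
Line 4 (7152.82.86, Oristan, 3,999 pairs, €697,505.58):
Base rate for 7152.82.86 is 9.5%.
Additional duty on 7152.82.86 from Oristan: +4.7%. Applied ad valorem rate: 9.5% + 4.7% = 14.2%.
Duty = €697,505.58 × 14.2% = €99,045.79.
Total = €95.49 + €8,873.60 + €94,927.82 + €99,045.79 = €202,942.70.

€202,942.70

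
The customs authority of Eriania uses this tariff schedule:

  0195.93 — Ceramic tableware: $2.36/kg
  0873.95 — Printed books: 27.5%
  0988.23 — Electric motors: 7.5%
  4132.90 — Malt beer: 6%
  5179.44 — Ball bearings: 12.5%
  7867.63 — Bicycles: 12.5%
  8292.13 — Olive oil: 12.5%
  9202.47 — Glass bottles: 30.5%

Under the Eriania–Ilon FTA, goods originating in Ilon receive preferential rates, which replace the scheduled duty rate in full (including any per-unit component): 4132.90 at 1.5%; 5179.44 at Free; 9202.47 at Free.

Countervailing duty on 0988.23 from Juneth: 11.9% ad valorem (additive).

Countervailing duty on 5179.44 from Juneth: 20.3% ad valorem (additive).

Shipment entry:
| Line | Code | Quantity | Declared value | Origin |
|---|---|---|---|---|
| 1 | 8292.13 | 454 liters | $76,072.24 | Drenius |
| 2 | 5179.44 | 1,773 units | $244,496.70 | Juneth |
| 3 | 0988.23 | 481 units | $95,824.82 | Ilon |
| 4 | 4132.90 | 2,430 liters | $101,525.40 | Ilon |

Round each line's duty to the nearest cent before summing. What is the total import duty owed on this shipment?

$98,413.69

Line 1 (8292.13, Drenius, 454 liters, $76,072.24):
Base rate for 8292.13 is 12.5%.
Duty = $76,072.24 × 12.5% = $9,509.03.
Line 2 (5179.44, Juneth, 1,773 units, $244,496.70):
Base rate for 5179.44 is 12.5%.
5179.44 has an FTA preferential rate, but origin Juneth is not Ilon; base rate stands.
Additional duty on 5179.44 from Juneth: +20.3%. Applied ad valorem rate: 12.5% + 20.3% = 32.8%.
Duty = $244,496.70 × 32.8% = $80,194.92.
Line 3 (0988.23, Ilon, 481 units, $95,824.82):
Base rate for 0988.23 is 7.5%.
Origin Ilon is the FTA partner but 0988.23 is not on the preference list; base rate stands.
The additional-duty order on 0988.23 targets Juneth, not Ilon; it does not apply.
Duty = $95,824.82 × 7.5% = $7,186.86.
Line 4 (4132.90, Ilon, 2,430 liters, $101,525.40):
Base rate for 4132.90 is 6%.
Origin Ilon qualifies under the Eriania–Ilon agreement and 4132.90 is covered: preferential rate 1.5% applies instead.
Duty = $101,525.40 × 1.5% = $1,522.88.
Total = $9,509.03 + $80,194.92 + $7,186.86 + $1,522.88 = $98,413.69.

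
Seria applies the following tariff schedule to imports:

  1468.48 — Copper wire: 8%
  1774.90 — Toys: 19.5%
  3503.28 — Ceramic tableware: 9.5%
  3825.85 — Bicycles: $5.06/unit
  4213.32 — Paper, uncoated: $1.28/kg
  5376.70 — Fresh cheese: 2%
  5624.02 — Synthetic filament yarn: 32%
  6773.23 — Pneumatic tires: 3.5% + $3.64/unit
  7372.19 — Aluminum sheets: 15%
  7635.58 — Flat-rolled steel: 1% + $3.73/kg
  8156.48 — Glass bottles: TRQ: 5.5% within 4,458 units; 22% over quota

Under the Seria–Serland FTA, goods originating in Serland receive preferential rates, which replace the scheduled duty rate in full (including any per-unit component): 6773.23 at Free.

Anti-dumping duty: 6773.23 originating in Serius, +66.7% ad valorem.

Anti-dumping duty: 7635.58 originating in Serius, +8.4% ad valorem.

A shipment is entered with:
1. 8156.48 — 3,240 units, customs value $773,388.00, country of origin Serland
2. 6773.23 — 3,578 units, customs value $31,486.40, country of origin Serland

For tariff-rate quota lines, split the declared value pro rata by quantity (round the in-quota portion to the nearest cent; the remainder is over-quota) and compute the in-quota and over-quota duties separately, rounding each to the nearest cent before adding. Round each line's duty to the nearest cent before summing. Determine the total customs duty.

Line 1 (8156.48, Serland, 3,240 units, $773,388.00):
Code 8156.48 is under a tariff-rate quota (threshold 4,458 units). Quantity 3,240 units is within the quota, so the in-quota rate 5.5% applies to the full value.
Duty = $773,388.00 × 5.5% = $42,536.34.
Line 2 (6773.23, Serland, 3,578 units, $31,486.40):
Base rate for 6773.23 is 3.5% + $3.64/unit.
Origin Serland qualifies under the Seria–Serland agreement and 6773.23 is covered: preferential rate Free applies instead.
The additional-duty order on 6773.23 targets Serius, not Serland; it does not apply.
Duty = $31,486.40 × 0% = $0.00.
Total = $42,536.34 + $0.00 = $42,536.34.

$42,536.34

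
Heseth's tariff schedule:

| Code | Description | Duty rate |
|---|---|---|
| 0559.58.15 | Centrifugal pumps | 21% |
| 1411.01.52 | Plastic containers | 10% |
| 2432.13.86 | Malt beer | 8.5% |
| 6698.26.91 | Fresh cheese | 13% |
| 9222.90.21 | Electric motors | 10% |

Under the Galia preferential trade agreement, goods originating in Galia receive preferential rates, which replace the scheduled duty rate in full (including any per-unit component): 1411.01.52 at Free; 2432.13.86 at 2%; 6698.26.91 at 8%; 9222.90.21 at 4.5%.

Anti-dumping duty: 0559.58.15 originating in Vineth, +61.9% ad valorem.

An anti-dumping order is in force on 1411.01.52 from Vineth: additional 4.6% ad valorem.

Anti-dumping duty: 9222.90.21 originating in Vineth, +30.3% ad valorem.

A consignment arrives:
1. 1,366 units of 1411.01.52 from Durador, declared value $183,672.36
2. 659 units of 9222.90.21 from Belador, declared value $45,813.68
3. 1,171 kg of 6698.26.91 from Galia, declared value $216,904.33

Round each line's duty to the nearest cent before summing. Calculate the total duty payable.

Line 1 (1411.01.52, Durador, 1,366 units, $183,672.36):
Base rate for 1411.01.52 is 10%.
1411.01.52 has an FTA preferential rate, but origin Durador is not Galia; base rate stands.
The additional-duty order on 1411.01.52 targets Vineth, not Durador; it does not apply.
Duty = $183,672.36 × 10% = $18,367.24.
Line 2 (9222.90.21, Belador, 659 units, $45,813.68):
Base rate for 9222.90.21 is 10%.
9222.90.21 has an FTA preferential rate, but origin Belador is not Galia; base rate stands.
The additional-duty order on 9222.90.21 targets Vineth, not Belador; it does not apply.
Duty = $45,813.68 × 10% = $4,581.37.
Line 3 (6698.26.91, Galia, 1,171 kg, $216,904.33):
Base rate for 6698.26.91 is 13%.
Origin Galia qualifies under the Heseth–Galia agreement and 6698.26.91 is covered: preferential rate 8% applies instead.
Duty = $216,904.33 × 8% = $17,352.35.
Total = $18,367.24 + $4,581.37 + $17,352.35 = $40,300.96.

$40,300.96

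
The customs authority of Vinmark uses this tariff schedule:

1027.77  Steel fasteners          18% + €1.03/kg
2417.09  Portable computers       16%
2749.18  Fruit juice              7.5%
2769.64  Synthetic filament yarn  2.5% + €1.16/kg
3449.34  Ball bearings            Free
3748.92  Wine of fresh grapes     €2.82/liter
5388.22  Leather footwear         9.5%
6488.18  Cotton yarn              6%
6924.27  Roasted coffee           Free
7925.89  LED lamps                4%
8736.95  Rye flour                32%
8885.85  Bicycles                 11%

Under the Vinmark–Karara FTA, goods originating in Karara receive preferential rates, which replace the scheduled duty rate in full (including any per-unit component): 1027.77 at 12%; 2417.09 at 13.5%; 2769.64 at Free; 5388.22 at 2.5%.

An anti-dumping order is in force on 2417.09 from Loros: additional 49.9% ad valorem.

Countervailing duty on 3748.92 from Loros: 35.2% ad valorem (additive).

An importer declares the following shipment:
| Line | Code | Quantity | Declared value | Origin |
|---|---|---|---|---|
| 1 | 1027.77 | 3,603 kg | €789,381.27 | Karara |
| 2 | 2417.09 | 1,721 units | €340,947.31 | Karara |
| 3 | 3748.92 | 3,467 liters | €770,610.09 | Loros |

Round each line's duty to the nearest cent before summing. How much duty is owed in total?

Line 1 (1027.77, Karara, 3,603 kg, €789,381.27):
Base rate for 1027.77 is 18% + €1.03/kg.
Origin Karara qualifies under the Vinmark–Karara agreement and 1027.77 is covered: preferential rate 12% applies instead.
Duty = €789,381.27 × 12% = €94,725.75.
Line 2 (2417.09, Karara, 1,721 units, €340,947.31):
Base rate for 2417.09 is 16%.
Origin Karara qualifies under the Vinmark–Karara agreement and 2417.09 is covered: preferential rate 13.5% applies instead.
The additional-duty order on 2417.09 targets Loros, not Karara; it does not apply.
Duty = €340,947.31 × 13.5% = €46,027.89.
Line 3 (3748.92, Loros, 3,467 liters, €770,610.09):
Base rate for 3748.92 is €2.82/liter.
Additional duty on 3748.92 from Loros: +35.2% ad valorem. Applied ad valorem rate = 35.2%.
Duty = €770,610.09 × 35.2% + 3,467 × €2.82 = €281,031.69.
Total = €94,725.75 + €46,027.89 + €281,031.69 = €421,785.33.

€421,785.33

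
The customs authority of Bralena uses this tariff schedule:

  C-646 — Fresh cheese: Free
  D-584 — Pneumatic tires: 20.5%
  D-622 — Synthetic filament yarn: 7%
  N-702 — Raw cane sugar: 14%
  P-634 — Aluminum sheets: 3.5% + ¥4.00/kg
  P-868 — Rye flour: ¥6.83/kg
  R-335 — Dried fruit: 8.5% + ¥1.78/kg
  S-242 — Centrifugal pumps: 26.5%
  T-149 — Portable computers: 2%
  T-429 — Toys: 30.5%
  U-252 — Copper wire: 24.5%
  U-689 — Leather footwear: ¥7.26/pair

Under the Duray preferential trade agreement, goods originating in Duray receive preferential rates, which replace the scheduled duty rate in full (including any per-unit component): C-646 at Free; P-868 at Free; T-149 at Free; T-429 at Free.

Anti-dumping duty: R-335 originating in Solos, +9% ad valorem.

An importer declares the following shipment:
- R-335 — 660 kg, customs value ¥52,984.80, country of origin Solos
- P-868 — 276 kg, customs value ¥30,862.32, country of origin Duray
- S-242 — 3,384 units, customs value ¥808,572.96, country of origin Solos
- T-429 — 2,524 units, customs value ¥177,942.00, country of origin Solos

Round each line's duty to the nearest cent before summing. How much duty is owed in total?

¥278,991.28

Line 1 (R-335, Solos, 660 kg, ¥52,984.80):
Base rate for R-335 is 8.5% + ¥1.78/kg.
Additional duty on R-335 from Solos: +9%. Applied ad valorem rate: 8.5% + 9% = 17.5%.
Duty = ¥52,984.80 × 17.5% + 660 × ¥1.78 = ¥10,447.14.
Line 2 (P-868, Duray, 276 kg, ¥30,862.32):
Base rate for P-868 is ¥6.83/kg.
Origin Duray qualifies under the Bralena–Duray agreement and P-868 is covered: preferential rate Free applies instead.
Duty = ¥30,862.32 × 0% = ¥0.00.
Line 3 (S-242, Solos, 3,384 units, ¥808,572.96):
Base rate for S-242 is 26.5%.
Duty = ¥808,572.96 × 26.5% = ¥214,271.83.
Line 4 (T-429, Solos, 2,524 units, ¥177,942.00):
Base rate for T-429 is 30.5%.
T-429 has an FTA preferential rate, but origin Solos is not Duray; base rate stands.
Duty = ¥177,942.00 × 30.5% = ¥54,272.31.
Total = ¥10,447.14 + ¥0.00 + ¥214,271.83 + ¥54,272.31 = ¥278,991.28.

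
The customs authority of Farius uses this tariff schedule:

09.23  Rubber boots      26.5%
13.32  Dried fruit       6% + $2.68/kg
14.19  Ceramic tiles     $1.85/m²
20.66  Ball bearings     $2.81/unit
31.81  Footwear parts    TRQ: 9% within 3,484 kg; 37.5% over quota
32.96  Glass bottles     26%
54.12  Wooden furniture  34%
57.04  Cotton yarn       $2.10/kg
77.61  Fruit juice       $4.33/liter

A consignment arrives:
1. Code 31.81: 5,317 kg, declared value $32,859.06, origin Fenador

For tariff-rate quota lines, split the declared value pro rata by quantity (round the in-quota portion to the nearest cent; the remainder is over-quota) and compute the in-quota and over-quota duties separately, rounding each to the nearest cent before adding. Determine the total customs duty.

Line 1 (31.81, Fenador, 5,317 kg, $32,859.06):
Code 31.81 is under a tariff-rate quota (threshold 3,484 kg). In-quota: 3,484 kg at 9%; over-quota: 1,833 kg at 37.5%.
Pro-rata value split: in-quota = $32,859.06 × 3,484/5,317 = $21,531.12; over-quota = $32,859.06 − $21,531.12 = $11,327.94.
In-quota duty = $21,531.12 × 9% = $1,937.80. Over-quota duty = $11,327.94 × 37.5% = $4,247.98.
Line duty = $1,937.80 + $4,247.98 = $6,185.78.

$6,185.78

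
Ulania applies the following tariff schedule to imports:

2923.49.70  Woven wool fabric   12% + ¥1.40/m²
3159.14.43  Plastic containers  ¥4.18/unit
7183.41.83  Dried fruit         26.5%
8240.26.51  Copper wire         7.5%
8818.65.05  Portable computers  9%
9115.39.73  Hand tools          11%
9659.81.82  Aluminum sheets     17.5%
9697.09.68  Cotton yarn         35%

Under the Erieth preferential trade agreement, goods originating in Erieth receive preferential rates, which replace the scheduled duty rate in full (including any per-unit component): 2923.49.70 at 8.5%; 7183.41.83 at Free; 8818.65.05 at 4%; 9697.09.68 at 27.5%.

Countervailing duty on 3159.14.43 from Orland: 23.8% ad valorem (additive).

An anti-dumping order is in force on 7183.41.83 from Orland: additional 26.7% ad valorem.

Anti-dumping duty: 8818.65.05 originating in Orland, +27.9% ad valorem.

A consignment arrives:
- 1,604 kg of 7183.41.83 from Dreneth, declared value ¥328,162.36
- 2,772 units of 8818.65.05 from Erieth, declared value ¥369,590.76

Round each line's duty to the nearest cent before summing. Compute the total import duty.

¥101,746.66

Line 1 (7183.41.83, Dreneth, 1,604 kg, ¥328,162.36):
Base rate for 7183.41.83 is 26.5%.
7183.41.83 has an FTA preferential rate, but origin Dreneth is not Erieth; base rate stands.
The additional-duty order on 7183.41.83 targets Orland, not Dreneth; it does not apply.
Duty = ¥328,162.36 × 26.5% = ¥86,963.03.
Line 2 (8818.65.05, Erieth, 2,772 units, ¥369,590.76):
Base rate for 8818.65.05 is 9%.
Origin Erieth qualifies under the Ulania–Erieth agreement and 8818.65.05 is covered: preferential rate 4% applies instead.
The additional-duty order on 8818.65.05 targets Orland, not Erieth; it does not apply.
Duty = ¥369,590.76 × 4% = ¥14,783.63.
Total = ¥86,963.03 + ¥14,783.63 = ¥101,746.66.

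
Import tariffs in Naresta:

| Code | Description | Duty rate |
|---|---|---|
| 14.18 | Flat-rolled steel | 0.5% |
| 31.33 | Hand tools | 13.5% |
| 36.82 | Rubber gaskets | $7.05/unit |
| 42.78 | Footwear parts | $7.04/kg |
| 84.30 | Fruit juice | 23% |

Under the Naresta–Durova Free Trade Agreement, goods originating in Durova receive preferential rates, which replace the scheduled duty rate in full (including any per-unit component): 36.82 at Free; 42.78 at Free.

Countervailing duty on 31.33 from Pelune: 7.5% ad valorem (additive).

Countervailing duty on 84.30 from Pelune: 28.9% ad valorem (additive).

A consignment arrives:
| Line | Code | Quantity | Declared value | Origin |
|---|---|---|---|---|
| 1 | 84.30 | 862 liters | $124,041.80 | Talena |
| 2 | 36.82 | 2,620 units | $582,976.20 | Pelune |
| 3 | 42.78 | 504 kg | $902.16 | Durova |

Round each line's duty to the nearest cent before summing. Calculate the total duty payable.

Line 1 (84.30, Talena, 862 liters, $124,041.80):
Base rate for 84.30 is 23%.
The additional-duty order on 84.30 targets Pelune, not Talena; it does not apply.
Duty = $124,041.80 × 23% = $28,529.61.
Line 2 (36.82, Pelune, 2,620 units, $582,976.20):
Base rate for 36.82 is $7.05/unit.
36.82 has an FTA preferential rate, but origin Pelune is not Durova; base rate stands.
Duty = 2,620 × $7.05 = $18,471.00.
Line 3 (42.78, Durova, 504 kg, $902.16):
Base rate for 42.78 is $7.04/kg.
Origin Durova qualifies under the Naresta–Durova agreement and 42.78 is covered: preferential rate Free applies instead.
Duty = $902.16 × 0% = $0.00.
Total = $28,529.61 + $18,471.00 + $0.00 = $47,000.61.

$47,000.61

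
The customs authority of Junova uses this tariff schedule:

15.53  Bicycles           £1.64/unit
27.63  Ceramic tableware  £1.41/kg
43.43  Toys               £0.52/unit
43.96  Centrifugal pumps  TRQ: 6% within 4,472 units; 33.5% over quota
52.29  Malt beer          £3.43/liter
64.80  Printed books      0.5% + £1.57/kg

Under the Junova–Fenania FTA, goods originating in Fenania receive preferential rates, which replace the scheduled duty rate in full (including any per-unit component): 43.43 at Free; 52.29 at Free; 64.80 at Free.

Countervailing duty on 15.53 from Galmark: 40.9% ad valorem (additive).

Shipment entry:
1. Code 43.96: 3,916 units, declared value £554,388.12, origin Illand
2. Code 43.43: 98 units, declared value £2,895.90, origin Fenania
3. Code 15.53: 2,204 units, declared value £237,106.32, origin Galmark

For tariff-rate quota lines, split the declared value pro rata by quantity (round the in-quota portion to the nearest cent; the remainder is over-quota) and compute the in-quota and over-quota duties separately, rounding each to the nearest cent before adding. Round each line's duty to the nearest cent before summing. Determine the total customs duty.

Line 1 (43.96, Illand, 3,916 units, £554,388.12):
Code 43.96 is under a tariff-rate quota (threshold 4,472 units). Quantity 3,916 units is within the quota, so the in-quota rate 6% applies to the full value.
Duty = £554,388.12 × 6% = £33,263.29.
Line 2 (43.43, Fenania, 98 units, £2,895.90):
Base rate for 43.43 is £0.52/unit.
Origin Fenania qualifies under the Junova–Fenania agreement and 43.43 is covered: preferential rate Free applies instead.
Duty = £2,895.90 × 0% = £0.00.
Line 3 (15.53, Galmark, 2,204 units, £237,106.32):
Base rate for 15.53 is £1.64/unit.
Additional duty on 15.53 from Galmark: +40.9% ad valorem. Applied ad valorem rate = 40.9%.
Duty = £237,106.32 × 40.9% + 2,204 × £1.64 = £100,591.04.
Total = £33,263.29 + £0.00 + £100,591.04 = £133,854.33.

£133,854.33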